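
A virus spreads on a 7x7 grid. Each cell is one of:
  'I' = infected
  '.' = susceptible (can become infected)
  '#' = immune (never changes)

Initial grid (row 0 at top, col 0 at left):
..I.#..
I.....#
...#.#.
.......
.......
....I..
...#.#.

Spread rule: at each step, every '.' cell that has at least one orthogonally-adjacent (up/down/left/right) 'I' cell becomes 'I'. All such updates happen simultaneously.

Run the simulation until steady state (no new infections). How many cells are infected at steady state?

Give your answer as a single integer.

Answer: 43

Derivation:
Step 0 (initial): 3 infected
Step 1: +10 new -> 13 infected
Step 2: +9 new -> 22 infected
Step 3: +12 new -> 34 infected
Step 4: +5 new -> 39 infected
Step 5: +3 new -> 42 infected
Step 6: +1 new -> 43 infected
Step 7: +0 new -> 43 infected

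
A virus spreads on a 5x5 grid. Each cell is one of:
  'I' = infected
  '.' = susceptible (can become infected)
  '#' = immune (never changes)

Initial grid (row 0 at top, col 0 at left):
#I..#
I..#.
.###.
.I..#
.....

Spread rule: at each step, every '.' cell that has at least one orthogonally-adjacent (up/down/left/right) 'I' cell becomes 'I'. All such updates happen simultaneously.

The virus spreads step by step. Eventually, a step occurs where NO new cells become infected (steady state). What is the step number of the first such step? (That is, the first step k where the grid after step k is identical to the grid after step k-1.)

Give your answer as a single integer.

Answer: 5

Derivation:
Step 0 (initial): 3 infected
Step 1: +6 new -> 9 infected
Step 2: +5 new -> 14 infected
Step 3: +1 new -> 15 infected
Step 4: +1 new -> 16 infected
Step 5: +0 new -> 16 infected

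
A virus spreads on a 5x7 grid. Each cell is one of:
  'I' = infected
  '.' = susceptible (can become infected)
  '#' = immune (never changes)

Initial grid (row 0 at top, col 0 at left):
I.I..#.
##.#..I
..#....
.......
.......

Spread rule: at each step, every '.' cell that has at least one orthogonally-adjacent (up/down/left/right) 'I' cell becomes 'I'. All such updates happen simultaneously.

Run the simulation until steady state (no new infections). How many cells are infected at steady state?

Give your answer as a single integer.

Step 0 (initial): 3 infected
Step 1: +6 new -> 9 infected
Step 2: +4 new -> 13 infected
Step 3: +3 new -> 16 infected
Step 4: +3 new -> 19 infected
Step 5: +2 new -> 21 infected
Step 6: +2 new -> 23 infected
Step 7: +2 new -> 25 infected
Step 8: +3 new -> 28 infected
Step 9: +2 new -> 30 infected
Step 10: +0 new -> 30 infected

Answer: 30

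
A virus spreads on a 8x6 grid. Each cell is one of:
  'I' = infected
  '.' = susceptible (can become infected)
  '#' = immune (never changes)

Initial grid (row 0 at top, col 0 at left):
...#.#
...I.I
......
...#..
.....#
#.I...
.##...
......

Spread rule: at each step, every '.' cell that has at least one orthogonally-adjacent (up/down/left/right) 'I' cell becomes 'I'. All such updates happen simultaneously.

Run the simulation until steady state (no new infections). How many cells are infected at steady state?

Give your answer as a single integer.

Step 0 (initial): 3 infected
Step 1: +7 new -> 10 infected
Step 2: +11 new -> 21 infected
Step 3: +10 new -> 31 infected
Step 4: +6 new -> 37 infected
Step 5: +2 new -> 39 infected
Step 6: +1 new -> 40 infected
Step 7: +1 new -> 41 infected
Step 8: +0 new -> 41 infected

Answer: 41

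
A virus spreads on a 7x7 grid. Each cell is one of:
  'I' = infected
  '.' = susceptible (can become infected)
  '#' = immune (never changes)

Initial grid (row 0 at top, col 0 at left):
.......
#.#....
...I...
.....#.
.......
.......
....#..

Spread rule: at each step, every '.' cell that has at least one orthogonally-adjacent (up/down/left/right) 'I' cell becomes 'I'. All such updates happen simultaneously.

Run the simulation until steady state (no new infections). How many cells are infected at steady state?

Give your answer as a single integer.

Step 0 (initial): 1 infected
Step 1: +4 new -> 5 infected
Step 2: +7 new -> 12 infected
Step 3: +10 new -> 22 infected
Step 4: +10 new -> 32 infected
Step 5: +7 new -> 39 infected
Step 6: +4 new -> 43 infected
Step 7: +2 new -> 45 infected
Step 8: +0 new -> 45 infected

Answer: 45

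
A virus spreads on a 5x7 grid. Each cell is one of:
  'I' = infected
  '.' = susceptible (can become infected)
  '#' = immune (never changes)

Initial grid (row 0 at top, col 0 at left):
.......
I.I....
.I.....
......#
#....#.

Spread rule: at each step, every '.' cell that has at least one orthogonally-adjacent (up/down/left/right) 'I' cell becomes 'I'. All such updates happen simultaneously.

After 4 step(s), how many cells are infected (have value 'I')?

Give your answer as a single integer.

Step 0 (initial): 3 infected
Step 1: +7 new -> 10 infected
Step 2: +7 new -> 17 infected
Step 3: +5 new -> 22 infected
Step 4: +5 new -> 27 infected

Answer: 27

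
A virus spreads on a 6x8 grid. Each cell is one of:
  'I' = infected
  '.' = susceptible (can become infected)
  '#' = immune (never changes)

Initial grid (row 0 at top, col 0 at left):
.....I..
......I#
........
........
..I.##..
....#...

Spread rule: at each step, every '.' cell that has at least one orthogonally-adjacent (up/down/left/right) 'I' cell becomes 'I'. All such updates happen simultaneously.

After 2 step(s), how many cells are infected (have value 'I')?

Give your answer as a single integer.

Answer: 23

Derivation:
Step 0 (initial): 3 infected
Step 1: +8 new -> 11 infected
Step 2: +12 new -> 23 infected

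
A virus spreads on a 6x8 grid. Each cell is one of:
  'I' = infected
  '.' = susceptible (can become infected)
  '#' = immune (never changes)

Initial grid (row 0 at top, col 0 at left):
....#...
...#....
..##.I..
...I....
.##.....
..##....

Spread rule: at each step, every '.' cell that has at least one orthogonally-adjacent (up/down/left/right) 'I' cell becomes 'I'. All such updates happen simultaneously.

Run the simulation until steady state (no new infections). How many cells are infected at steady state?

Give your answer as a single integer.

Step 0 (initial): 2 infected
Step 1: +7 new -> 9 infected
Step 2: +8 new -> 17 infected
Step 3: +8 new -> 25 infected
Step 4: +6 new -> 31 infected
Step 5: +5 new -> 36 infected
Step 6: +3 new -> 39 infected
Step 7: +1 new -> 40 infected
Step 8: +0 new -> 40 infected

Answer: 40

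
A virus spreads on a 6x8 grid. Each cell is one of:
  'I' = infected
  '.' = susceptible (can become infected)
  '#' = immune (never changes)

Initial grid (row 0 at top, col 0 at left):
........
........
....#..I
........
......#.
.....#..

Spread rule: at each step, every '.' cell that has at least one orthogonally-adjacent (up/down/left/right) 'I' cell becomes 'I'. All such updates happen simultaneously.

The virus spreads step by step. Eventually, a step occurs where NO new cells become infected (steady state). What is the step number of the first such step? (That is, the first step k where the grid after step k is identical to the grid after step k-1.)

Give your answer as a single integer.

Answer: 11

Derivation:
Step 0 (initial): 1 infected
Step 1: +3 new -> 4 infected
Step 2: +5 new -> 9 infected
Step 3: +4 new -> 13 infected
Step 4: +5 new -> 18 infected
Step 5: +4 new -> 22 infected
Step 6: +6 new -> 28 infected
Step 7: +6 new -> 34 infected
Step 8: +6 new -> 40 infected
Step 9: +4 new -> 44 infected
Step 10: +1 new -> 45 infected
Step 11: +0 new -> 45 infected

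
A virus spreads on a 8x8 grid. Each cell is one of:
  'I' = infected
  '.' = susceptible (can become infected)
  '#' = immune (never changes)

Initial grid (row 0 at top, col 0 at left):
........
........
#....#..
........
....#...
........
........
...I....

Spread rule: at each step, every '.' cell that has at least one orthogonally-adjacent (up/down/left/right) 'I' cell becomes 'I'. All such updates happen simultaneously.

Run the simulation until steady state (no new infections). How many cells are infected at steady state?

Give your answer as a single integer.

Answer: 61

Derivation:
Step 0 (initial): 1 infected
Step 1: +3 new -> 4 infected
Step 2: +5 new -> 9 infected
Step 3: +7 new -> 16 infected
Step 4: +7 new -> 23 infected
Step 5: +8 new -> 31 infected
Step 6: +8 new -> 39 infected
Step 7: +7 new -> 46 infected
Step 8: +6 new -> 52 infected
Step 9: +5 new -> 57 infected
Step 10: +3 new -> 60 infected
Step 11: +1 new -> 61 infected
Step 12: +0 new -> 61 infected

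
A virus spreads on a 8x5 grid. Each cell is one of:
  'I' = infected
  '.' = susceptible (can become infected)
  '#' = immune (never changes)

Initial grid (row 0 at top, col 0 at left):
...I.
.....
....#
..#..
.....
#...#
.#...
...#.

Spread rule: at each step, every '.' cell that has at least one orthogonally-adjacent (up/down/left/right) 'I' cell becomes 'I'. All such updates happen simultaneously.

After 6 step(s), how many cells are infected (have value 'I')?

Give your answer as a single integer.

Answer: 25

Derivation:
Step 0 (initial): 1 infected
Step 1: +3 new -> 4 infected
Step 2: +4 new -> 8 infected
Step 3: +4 new -> 12 infected
Step 4: +4 new -> 16 infected
Step 5: +5 new -> 21 infected
Step 6: +4 new -> 25 infected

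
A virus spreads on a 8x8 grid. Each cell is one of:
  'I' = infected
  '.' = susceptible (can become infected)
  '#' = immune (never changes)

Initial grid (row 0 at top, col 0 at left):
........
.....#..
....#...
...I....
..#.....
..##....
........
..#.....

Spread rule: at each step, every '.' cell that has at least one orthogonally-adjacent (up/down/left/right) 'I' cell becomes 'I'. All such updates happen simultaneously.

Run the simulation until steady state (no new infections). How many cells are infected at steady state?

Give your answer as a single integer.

Answer: 58

Derivation:
Step 0 (initial): 1 infected
Step 1: +4 new -> 5 infected
Step 2: +5 new -> 10 infected
Step 3: +10 new -> 20 infected
Step 4: +11 new -> 31 infected
Step 5: +12 new -> 43 infected
Step 6: +10 new -> 53 infected
Step 7: +4 new -> 57 infected
Step 8: +1 new -> 58 infected
Step 9: +0 new -> 58 infected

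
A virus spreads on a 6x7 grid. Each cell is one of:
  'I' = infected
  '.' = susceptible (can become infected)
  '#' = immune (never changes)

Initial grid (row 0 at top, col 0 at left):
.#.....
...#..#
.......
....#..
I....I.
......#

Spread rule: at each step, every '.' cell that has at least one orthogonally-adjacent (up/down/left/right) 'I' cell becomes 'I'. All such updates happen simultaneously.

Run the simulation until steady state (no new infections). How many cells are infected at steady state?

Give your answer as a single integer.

Answer: 37

Derivation:
Step 0 (initial): 2 infected
Step 1: +7 new -> 9 infected
Step 2: +8 new -> 17 infected
Step 3: +9 new -> 26 infected
Step 4: +6 new -> 32 infected
Step 5: +3 new -> 35 infected
Step 6: +2 new -> 37 infected
Step 7: +0 new -> 37 infected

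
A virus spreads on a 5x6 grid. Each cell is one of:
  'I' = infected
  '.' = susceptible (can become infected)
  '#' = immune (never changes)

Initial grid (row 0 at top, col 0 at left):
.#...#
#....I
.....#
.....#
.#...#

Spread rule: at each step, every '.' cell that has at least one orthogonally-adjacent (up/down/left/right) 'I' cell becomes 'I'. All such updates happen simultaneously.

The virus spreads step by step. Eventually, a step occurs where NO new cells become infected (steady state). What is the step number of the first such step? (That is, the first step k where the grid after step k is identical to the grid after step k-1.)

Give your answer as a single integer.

Step 0 (initial): 1 infected
Step 1: +1 new -> 2 infected
Step 2: +3 new -> 5 infected
Step 3: +4 new -> 9 infected
Step 4: +5 new -> 14 infected
Step 5: +3 new -> 17 infected
Step 6: +3 new -> 20 infected
Step 7: +1 new -> 21 infected
Step 8: +1 new -> 22 infected
Step 9: +0 new -> 22 infected

Answer: 9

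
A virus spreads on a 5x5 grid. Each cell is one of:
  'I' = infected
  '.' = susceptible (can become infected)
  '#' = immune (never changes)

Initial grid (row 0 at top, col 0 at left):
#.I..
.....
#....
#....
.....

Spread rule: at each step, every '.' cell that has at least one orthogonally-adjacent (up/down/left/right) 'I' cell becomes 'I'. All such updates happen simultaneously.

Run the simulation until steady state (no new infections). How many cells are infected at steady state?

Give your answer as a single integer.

Answer: 22

Derivation:
Step 0 (initial): 1 infected
Step 1: +3 new -> 4 infected
Step 2: +4 new -> 8 infected
Step 3: +5 new -> 13 infected
Step 4: +4 new -> 17 infected
Step 5: +3 new -> 20 infected
Step 6: +2 new -> 22 infected
Step 7: +0 new -> 22 infected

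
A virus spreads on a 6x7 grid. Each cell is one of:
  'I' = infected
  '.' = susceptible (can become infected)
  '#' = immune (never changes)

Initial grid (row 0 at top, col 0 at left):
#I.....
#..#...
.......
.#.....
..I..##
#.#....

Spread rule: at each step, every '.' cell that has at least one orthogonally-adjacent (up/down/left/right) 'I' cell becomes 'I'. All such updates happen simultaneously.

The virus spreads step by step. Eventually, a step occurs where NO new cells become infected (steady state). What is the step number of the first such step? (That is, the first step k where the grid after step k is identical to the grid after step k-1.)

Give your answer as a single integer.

Step 0 (initial): 2 infected
Step 1: +5 new -> 7 infected
Step 2: +9 new -> 16 infected
Step 3: +6 new -> 22 infected
Step 4: +5 new -> 27 infected
Step 5: +5 new -> 32 infected
Step 6: +2 new -> 34 infected
Step 7: +0 new -> 34 infected

Answer: 7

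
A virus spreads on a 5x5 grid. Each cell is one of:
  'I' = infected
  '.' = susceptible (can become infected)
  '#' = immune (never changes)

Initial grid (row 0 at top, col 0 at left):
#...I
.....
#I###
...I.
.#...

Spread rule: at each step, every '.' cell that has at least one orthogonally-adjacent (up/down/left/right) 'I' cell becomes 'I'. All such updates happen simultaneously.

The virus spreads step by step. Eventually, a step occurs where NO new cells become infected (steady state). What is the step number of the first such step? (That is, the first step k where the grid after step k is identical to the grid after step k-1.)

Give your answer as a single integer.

Answer: 4

Derivation:
Step 0 (initial): 3 infected
Step 1: +7 new -> 10 infected
Step 2: +8 new -> 18 infected
Step 3: +1 new -> 19 infected
Step 4: +0 new -> 19 infected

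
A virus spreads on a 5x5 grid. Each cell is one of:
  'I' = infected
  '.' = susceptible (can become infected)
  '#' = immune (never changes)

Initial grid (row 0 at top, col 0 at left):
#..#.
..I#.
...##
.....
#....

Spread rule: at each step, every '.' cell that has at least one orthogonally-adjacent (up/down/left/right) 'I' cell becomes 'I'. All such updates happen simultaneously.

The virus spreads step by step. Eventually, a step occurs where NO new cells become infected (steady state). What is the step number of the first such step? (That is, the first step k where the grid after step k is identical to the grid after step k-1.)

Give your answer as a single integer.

Step 0 (initial): 1 infected
Step 1: +3 new -> 4 infected
Step 2: +4 new -> 8 infected
Step 3: +4 new -> 12 infected
Step 4: +4 new -> 16 infected
Step 5: +1 new -> 17 infected
Step 6: +0 new -> 17 infected

Answer: 6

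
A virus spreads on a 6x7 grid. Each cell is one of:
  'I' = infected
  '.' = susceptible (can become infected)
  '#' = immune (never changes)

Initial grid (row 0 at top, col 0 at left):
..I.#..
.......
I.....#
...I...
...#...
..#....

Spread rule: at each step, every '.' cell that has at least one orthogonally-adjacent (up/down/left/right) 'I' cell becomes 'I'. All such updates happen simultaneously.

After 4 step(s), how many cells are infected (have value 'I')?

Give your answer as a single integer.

Step 0 (initial): 3 infected
Step 1: +9 new -> 12 infected
Step 2: +10 new -> 22 infected
Step 3: +7 new -> 29 infected
Step 4: +5 new -> 34 infected

Answer: 34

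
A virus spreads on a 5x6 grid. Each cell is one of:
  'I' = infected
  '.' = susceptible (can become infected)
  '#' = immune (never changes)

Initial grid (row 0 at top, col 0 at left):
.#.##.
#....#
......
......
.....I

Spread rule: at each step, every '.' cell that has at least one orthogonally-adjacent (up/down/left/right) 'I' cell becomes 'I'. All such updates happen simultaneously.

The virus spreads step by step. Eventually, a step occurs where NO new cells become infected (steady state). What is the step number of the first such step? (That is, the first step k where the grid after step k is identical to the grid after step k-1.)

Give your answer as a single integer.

Answer: 8

Derivation:
Step 0 (initial): 1 infected
Step 1: +2 new -> 3 infected
Step 2: +3 new -> 6 infected
Step 3: +3 new -> 9 infected
Step 4: +4 new -> 13 infected
Step 5: +4 new -> 17 infected
Step 6: +3 new -> 20 infected
Step 7: +3 new -> 23 infected
Step 8: +0 new -> 23 infected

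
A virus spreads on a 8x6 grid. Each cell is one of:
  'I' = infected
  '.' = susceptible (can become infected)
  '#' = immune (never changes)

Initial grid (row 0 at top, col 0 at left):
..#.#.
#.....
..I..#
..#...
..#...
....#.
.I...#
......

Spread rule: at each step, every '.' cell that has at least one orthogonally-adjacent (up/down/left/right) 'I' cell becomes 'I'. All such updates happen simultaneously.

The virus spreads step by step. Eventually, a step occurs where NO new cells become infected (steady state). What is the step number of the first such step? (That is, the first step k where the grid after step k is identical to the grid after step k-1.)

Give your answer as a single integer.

Step 0 (initial): 2 infected
Step 1: +7 new -> 9 infected
Step 2: +12 new -> 21 infected
Step 3: +10 new -> 31 infected
Step 4: +5 new -> 36 infected
Step 5: +3 new -> 39 infected
Step 6: +1 new -> 40 infected
Step 7: +0 new -> 40 infected

Answer: 7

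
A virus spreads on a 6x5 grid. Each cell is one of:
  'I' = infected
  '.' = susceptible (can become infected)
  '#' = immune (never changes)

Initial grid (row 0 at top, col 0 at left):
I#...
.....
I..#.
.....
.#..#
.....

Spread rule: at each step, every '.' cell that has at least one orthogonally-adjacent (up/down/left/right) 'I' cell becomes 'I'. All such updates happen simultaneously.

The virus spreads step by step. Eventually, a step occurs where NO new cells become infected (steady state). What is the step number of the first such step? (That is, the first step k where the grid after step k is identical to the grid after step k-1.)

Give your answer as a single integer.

Step 0 (initial): 2 infected
Step 1: +3 new -> 5 infected
Step 2: +4 new -> 9 infected
Step 3: +3 new -> 12 infected
Step 4: +5 new -> 17 infected
Step 5: +5 new -> 22 infected
Step 6: +3 new -> 25 infected
Step 7: +1 new -> 26 infected
Step 8: +0 new -> 26 infected

Answer: 8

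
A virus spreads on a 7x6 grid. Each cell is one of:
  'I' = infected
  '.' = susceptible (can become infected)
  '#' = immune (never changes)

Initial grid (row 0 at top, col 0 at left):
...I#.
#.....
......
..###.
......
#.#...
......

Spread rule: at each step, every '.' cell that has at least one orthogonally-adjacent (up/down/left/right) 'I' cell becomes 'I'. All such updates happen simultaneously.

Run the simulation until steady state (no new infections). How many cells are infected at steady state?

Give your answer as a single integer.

Answer: 35

Derivation:
Step 0 (initial): 1 infected
Step 1: +2 new -> 3 infected
Step 2: +4 new -> 7 infected
Step 3: +5 new -> 12 infected
Step 4: +3 new -> 15 infected
Step 5: +3 new -> 18 infected
Step 6: +3 new -> 21 infected
Step 7: +5 new -> 26 infected
Step 8: +4 new -> 30 infected
Step 9: +4 new -> 34 infected
Step 10: +1 new -> 35 infected
Step 11: +0 new -> 35 infected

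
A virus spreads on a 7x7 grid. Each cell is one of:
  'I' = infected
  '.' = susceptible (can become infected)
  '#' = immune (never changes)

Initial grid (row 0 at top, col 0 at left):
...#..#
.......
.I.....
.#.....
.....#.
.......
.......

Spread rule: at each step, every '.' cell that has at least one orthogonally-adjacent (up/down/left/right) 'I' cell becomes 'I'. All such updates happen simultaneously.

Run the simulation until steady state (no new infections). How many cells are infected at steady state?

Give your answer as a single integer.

Answer: 45

Derivation:
Step 0 (initial): 1 infected
Step 1: +3 new -> 4 infected
Step 2: +6 new -> 10 infected
Step 3: +7 new -> 17 infected
Step 4: +7 new -> 24 infected
Step 5: +9 new -> 33 infected
Step 6: +6 new -> 39 infected
Step 7: +3 new -> 42 infected
Step 8: +2 new -> 44 infected
Step 9: +1 new -> 45 infected
Step 10: +0 new -> 45 infected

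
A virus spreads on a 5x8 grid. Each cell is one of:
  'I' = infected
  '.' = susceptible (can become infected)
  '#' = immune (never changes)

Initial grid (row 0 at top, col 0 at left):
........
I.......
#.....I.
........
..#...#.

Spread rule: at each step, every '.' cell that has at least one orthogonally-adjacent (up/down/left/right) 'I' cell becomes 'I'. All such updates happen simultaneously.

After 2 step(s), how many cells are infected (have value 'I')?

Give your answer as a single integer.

Step 0 (initial): 2 infected
Step 1: +6 new -> 8 infected
Step 2: +9 new -> 17 infected

Answer: 17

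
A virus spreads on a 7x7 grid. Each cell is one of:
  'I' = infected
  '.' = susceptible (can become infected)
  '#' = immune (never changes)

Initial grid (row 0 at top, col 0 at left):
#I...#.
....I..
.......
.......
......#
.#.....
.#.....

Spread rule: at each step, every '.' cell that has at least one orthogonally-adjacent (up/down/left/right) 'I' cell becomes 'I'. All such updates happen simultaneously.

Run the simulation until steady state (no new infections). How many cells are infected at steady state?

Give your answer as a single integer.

Step 0 (initial): 2 infected
Step 1: +6 new -> 8 infected
Step 2: +8 new -> 16 infected
Step 3: +8 new -> 24 infected
Step 4: +7 new -> 31 infected
Step 5: +5 new -> 36 infected
Step 6: +5 new -> 41 infected
Step 7: +3 new -> 44 infected
Step 8: +0 new -> 44 infected

Answer: 44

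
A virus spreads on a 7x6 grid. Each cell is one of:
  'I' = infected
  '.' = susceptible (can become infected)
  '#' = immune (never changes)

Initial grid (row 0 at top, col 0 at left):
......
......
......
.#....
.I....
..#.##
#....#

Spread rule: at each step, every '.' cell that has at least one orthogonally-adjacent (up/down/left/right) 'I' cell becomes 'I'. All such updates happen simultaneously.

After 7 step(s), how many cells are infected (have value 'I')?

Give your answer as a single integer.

Answer: 35

Derivation:
Step 0 (initial): 1 infected
Step 1: +3 new -> 4 infected
Step 2: +5 new -> 9 infected
Step 3: +6 new -> 15 infected
Step 4: +7 new -> 22 infected
Step 5: +7 new -> 29 infected
Step 6: +4 new -> 33 infected
Step 7: +2 new -> 35 infected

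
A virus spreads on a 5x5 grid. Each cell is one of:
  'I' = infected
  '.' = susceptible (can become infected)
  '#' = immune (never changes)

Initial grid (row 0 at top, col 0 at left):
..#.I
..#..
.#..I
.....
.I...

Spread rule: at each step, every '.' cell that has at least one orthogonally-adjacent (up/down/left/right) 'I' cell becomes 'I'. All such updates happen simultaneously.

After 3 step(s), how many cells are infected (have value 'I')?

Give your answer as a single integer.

Step 0 (initial): 3 infected
Step 1: +7 new -> 10 infected
Step 2: +7 new -> 17 infected
Step 3: +1 new -> 18 infected

Answer: 18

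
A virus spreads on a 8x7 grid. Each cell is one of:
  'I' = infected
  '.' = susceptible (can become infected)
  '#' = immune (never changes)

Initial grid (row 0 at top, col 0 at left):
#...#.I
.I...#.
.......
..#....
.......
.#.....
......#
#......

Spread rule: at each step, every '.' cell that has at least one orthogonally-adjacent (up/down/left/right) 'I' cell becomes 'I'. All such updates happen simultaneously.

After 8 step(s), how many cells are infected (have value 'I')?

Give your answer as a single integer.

Answer: 47

Derivation:
Step 0 (initial): 2 infected
Step 1: +6 new -> 8 infected
Step 2: +6 new -> 14 infected
Step 3: +7 new -> 21 infected
Step 4: +6 new -> 27 infected
Step 5: +6 new -> 33 infected
Step 6: +5 new -> 38 infected
Step 7: +5 new -> 43 infected
Step 8: +4 new -> 47 infected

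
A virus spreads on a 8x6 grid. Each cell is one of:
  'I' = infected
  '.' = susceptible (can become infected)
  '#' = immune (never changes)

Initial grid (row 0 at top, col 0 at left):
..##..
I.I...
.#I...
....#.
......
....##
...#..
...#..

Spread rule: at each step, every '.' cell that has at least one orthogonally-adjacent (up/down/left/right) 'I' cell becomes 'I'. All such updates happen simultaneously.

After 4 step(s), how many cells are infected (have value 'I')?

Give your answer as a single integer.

Answer: 30

Derivation:
Step 0 (initial): 3 infected
Step 1: +6 new -> 9 infected
Step 2: +7 new -> 16 infected
Step 3: +7 new -> 23 infected
Step 4: +7 new -> 30 infected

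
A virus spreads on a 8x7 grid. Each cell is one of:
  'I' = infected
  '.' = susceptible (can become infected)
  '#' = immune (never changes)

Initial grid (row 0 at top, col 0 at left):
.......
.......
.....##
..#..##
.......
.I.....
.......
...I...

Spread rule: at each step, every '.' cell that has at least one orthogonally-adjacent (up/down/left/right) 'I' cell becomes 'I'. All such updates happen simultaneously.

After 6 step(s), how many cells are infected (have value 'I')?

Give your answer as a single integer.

Answer: 44

Derivation:
Step 0 (initial): 2 infected
Step 1: +7 new -> 9 infected
Step 2: +9 new -> 18 infected
Step 3: +7 new -> 25 infected
Step 4: +7 new -> 32 infected
Step 5: +7 new -> 39 infected
Step 6: +5 new -> 44 infected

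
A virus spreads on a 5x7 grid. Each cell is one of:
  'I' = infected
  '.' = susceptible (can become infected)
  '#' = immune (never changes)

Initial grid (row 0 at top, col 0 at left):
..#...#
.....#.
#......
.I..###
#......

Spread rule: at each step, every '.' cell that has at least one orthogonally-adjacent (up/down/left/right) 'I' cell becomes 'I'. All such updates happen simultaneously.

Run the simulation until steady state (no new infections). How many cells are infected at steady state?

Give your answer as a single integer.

Answer: 27

Derivation:
Step 0 (initial): 1 infected
Step 1: +4 new -> 5 infected
Step 2: +4 new -> 9 infected
Step 3: +5 new -> 14 infected
Step 4: +4 new -> 18 infected
Step 5: +4 new -> 22 infected
Step 6: +3 new -> 25 infected
Step 7: +2 new -> 27 infected
Step 8: +0 new -> 27 infected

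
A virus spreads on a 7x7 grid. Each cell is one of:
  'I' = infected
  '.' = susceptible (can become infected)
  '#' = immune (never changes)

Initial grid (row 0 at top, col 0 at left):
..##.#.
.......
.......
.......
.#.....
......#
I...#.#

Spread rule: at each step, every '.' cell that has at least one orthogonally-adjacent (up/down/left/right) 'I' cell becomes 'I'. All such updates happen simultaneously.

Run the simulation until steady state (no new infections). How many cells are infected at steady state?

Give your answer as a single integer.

Step 0 (initial): 1 infected
Step 1: +2 new -> 3 infected
Step 2: +3 new -> 6 infected
Step 3: +3 new -> 9 infected
Step 4: +4 new -> 13 infected
Step 5: +5 new -> 18 infected
Step 6: +6 new -> 24 infected
Step 7: +6 new -> 30 infected
Step 8: +4 new -> 34 infected
Step 9: +3 new -> 37 infected
Step 10: +3 new -> 40 infected
Step 11: +1 new -> 41 infected
Step 12: +1 new -> 42 infected
Step 13: +0 new -> 42 infected

Answer: 42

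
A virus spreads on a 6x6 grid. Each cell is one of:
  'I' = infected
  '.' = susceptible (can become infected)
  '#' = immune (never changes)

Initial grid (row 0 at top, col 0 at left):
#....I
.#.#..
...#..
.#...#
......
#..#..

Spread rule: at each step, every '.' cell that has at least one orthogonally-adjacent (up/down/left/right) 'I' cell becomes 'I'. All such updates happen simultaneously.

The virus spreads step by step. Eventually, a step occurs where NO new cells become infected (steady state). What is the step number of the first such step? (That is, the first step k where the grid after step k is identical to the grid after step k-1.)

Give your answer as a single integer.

Answer: 10

Derivation:
Step 0 (initial): 1 infected
Step 1: +2 new -> 3 infected
Step 2: +3 new -> 6 infected
Step 3: +2 new -> 8 infected
Step 4: +3 new -> 11 infected
Step 5: +3 new -> 14 infected
Step 6: +5 new -> 19 infected
Step 7: +3 new -> 22 infected
Step 8: +4 new -> 26 infected
Step 9: +2 new -> 28 infected
Step 10: +0 new -> 28 infected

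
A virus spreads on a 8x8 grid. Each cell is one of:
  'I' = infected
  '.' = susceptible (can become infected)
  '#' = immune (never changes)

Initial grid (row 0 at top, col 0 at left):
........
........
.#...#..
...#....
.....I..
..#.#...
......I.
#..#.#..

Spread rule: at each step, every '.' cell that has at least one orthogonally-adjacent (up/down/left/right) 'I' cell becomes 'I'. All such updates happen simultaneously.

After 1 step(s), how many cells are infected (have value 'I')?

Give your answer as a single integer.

Step 0 (initial): 2 infected
Step 1: +8 new -> 10 infected

Answer: 10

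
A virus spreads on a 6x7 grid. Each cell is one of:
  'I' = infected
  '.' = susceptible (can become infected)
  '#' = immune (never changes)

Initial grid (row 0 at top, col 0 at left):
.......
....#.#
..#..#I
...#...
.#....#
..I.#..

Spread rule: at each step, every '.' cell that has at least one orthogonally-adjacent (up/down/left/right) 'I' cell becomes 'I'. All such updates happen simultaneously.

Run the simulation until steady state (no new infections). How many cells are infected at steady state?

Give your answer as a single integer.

Step 0 (initial): 2 infected
Step 1: +4 new -> 6 infected
Step 2: +4 new -> 10 infected
Step 3: +5 new -> 15 infected
Step 4: +4 new -> 19 infected
Step 5: +4 new -> 23 infected
Step 6: +4 new -> 27 infected
Step 7: +3 new -> 30 infected
Step 8: +1 new -> 31 infected
Step 9: +1 new -> 32 infected
Step 10: +2 new -> 34 infected
Step 11: +0 new -> 34 infected

Answer: 34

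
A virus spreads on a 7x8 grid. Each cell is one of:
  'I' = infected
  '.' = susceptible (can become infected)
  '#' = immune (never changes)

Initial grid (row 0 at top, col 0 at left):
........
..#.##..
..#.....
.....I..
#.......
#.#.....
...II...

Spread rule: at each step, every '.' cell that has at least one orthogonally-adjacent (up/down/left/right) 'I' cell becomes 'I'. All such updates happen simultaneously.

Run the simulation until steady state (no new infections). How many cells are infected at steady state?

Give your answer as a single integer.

Answer: 49

Derivation:
Step 0 (initial): 3 infected
Step 1: +8 new -> 11 infected
Step 2: +10 new -> 21 infected
Step 3: +10 new -> 31 infected
Step 4: +6 new -> 37 infected
Step 5: +5 new -> 42 infected
Step 6: +4 new -> 46 infected
Step 7: +2 new -> 48 infected
Step 8: +1 new -> 49 infected
Step 9: +0 new -> 49 infected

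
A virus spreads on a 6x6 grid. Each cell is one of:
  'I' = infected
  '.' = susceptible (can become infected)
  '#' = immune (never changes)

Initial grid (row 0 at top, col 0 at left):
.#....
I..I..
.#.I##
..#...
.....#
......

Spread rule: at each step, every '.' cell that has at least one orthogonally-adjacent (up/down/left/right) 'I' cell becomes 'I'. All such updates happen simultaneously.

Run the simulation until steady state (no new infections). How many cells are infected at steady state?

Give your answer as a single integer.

Step 0 (initial): 3 infected
Step 1: +8 new -> 11 infected
Step 2: +6 new -> 17 infected
Step 3: +7 new -> 24 infected
Step 4: +4 new -> 28 infected
Step 5: +2 new -> 30 infected
Step 6: +0 new -> 30 infected

Answer: 30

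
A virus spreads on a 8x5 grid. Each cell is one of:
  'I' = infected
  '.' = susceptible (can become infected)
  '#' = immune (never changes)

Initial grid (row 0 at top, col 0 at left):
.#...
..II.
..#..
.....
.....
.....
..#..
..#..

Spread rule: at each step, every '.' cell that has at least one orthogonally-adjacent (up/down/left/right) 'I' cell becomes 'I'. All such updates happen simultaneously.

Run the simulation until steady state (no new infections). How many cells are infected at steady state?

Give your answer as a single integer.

Step 0 (initial): 2 infected
Step 1: +5 new -> 7 infected
Step 2: +5 new -> 12 infected
Step 3: +6 new -> 18 infected
Step 4: +5 new -> 23 infected
Step 5: +5 new -> 28 infected
Step 6: +4 new -> 32 infected
Step 7: +3 new -> 35 infected
Step 8: +1 new -> 36 infected
Step 9: +0 new -> 36 infected

Answer: 36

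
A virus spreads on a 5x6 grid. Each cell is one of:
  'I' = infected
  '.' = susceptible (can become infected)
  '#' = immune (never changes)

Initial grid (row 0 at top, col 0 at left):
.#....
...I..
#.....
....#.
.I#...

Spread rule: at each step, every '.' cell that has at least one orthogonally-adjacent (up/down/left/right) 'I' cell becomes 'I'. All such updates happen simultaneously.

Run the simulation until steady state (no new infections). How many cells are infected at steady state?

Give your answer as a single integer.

Answer: 26

Derivation:
Step 0 (initial): 2 infected
Step 1: +6 new -> 8 infected
Step 2: +10 new -> 18 infected
Step 3: +4 new -> 22 infected
Step 4: +3 new -> 25 infected
Step 5: +1 new -> 26 infected
Step 6: +0 new -> 26 infected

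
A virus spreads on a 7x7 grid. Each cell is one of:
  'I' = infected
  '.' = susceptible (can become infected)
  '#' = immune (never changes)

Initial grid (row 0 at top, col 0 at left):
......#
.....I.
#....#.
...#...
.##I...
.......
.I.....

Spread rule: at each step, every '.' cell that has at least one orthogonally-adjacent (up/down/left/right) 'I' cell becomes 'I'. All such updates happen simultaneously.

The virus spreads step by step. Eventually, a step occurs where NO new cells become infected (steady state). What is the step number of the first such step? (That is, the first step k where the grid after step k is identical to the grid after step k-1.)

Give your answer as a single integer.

Answer: 7

Derivation:
Step 0 (initial): 3 infected
Step 1: +8 new -> 11 infected
Step 2: +10 new -> 21 infected
Step 3: +9 new -> 30 infected
Step 4: +6 new -> 36 infected
Step 5: +6 new -> 42 infected
Step 6: +1 new -> 43 infected
Step 7: +0 new -> 43 infected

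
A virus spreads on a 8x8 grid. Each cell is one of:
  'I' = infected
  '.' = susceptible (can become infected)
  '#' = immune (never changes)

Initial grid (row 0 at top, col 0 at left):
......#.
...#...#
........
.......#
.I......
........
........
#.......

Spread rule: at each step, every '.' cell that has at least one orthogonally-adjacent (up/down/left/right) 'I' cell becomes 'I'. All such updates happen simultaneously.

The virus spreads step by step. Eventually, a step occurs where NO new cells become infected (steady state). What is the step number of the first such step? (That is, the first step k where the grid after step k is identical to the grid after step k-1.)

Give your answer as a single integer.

Step 0 (initial): 1 infected
Step 1: +4 new -> 5 infected
Step 2: +7 new -> 12 infected
Step 3: +9 new -> 21 infected
Step 4: +9 new -> 30 infected
Step 5: +8 new -> 38 infected
Step 6: +8 new -> 46 infected
Step 7: +6 new -> 52 infected
Step 8: +5 new -> 57 infected
Step 9: +1 new -> 58 infected
Step 10: +0 new -> 58 infected

Answer: 10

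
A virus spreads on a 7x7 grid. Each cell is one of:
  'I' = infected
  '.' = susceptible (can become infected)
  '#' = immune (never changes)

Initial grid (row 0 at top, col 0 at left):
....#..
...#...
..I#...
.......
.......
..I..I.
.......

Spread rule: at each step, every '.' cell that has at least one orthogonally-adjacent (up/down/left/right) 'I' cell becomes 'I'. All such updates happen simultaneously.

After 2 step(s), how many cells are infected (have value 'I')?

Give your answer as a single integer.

Step 0 (initial): 3 infected
Step 1: +11 new -> 14 infected
Step 2: +15 new -> 29 infected

Answer: 29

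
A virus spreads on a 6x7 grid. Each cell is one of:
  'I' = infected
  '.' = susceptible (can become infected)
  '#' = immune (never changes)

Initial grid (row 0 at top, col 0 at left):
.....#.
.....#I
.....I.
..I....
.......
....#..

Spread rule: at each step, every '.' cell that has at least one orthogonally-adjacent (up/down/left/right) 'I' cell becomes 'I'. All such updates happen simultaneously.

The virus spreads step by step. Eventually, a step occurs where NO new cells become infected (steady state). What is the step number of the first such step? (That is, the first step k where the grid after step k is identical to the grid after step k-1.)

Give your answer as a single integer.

Answer: 6

Derivation:
Step 0 (initial): 3 infected
Step 1: +8 new -> 11 infected
Step 2: +11 new -> 22 infected
Step 3: +11 new -> 33 infected
Step 4: +5 new -> 38 infected
Step 5: +1 new -> 39 infected
Step 6: +0 new -> 39 infected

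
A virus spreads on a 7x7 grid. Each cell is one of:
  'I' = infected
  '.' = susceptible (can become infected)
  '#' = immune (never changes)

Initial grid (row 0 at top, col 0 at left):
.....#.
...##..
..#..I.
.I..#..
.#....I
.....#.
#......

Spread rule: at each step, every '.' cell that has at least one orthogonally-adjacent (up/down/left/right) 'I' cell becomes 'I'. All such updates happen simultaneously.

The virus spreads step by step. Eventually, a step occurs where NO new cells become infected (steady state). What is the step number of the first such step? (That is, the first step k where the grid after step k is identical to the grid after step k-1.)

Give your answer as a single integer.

Answer: 7

Derivation:
Step 0 (initial): 3 infected
Step 1: +10 new -> 13 infected
Step 2: +9 new -> 22 infected
Step 3: +9 new -> 31 infected
Step 4: +6 new -> 37 infected
Step 5: +3 new -> 40 infected
Step 6: +1 new -> 41 infected
Step 7: +0 new -> 41 infected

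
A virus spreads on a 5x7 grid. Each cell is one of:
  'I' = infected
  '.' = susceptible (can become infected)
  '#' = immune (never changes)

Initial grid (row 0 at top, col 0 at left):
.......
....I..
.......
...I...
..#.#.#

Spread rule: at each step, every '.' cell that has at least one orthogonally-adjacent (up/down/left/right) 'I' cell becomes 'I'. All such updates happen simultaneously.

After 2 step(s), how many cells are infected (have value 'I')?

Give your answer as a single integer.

Answer: 18

Derivation:
Step 0 (initial): 2 infected
Step 1: +8 new -> 10 infected
Step 2: +8 new -> 18 infected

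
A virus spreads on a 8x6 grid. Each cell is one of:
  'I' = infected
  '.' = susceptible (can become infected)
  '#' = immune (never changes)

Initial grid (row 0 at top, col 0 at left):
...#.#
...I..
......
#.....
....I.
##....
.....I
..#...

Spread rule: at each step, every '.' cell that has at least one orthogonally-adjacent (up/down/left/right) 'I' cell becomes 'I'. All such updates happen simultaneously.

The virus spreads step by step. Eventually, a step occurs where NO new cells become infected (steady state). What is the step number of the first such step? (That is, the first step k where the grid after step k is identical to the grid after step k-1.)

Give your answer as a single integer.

Step 0 (initial): 3 infected
Step 1: +10 new -> 13 infected
Step 2: +12 new -> 25 infected
Step 3: +9 new -> 34 infected
Step 4: +5 new -> 39 infected
Step 5: +2 new -> 41 infected
Step 6: +1 new -> 42 infected
Step 7: +0 new -> 42 infected

Answer: 7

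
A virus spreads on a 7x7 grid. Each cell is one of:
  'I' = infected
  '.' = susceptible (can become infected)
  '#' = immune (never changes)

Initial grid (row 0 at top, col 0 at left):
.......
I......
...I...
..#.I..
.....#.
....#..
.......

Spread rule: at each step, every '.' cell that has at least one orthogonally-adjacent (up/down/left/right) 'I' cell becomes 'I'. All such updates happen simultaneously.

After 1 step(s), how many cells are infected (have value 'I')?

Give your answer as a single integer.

Answer: 12

Derivation:
Step 0 (initial): 3 infected
Step 1: +9 new -> 12 infected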